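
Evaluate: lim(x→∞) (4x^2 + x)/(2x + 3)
This is an ∞/∞ indeterminate form.

Apply L'Hôpital's rule: differentiate numerator and denominator separately.
  f(x) = 4·x^2 + x   ⇒   f'(x) = 8·x + 1
  g(x) = 2·x + 3   ⇒   g'(x) = 2
  lim(x→∞) f'(x)/g'(x) = lim(x→∞) (8·x + 1)/(2)
  = ∞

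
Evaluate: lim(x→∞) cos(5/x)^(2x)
This is an exponential indeterminate form.

For exponential indeterminate forms, take the natural log:
  Let L = lim(x→∞) cos(5/x)^(2x)
  Then ln(L) = lim(x→∞) [exponent × ln(base)]
  Evaluate using L'Hôpital or standard limits, then exponentiate.
  L = 1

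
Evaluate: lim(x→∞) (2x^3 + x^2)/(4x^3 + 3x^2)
This is an ∞/∞ indeterminate form.

Apply L'Hôpital's rule: differentiate numerator and denominator separately.
  f(x) = 2·x^3 + x^2   ⇒   f'(x) = 6·x^2 + 2·x
  g(x) = 4·x^3 + 3·x^2   ⇒   g'(x) = 12·x^2 + 6·x
  lim(x→∞) f'(x)/g'(x) = lim(x→∞) (6·x^2 + 2·x)/(12·x^2 + 6·x)
  = 1/2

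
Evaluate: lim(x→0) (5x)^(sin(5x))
This is an exponential indeterminate form.

For exponential indeterminate forms, take the natural log:
  Let L = lim(x→0) (5x)^(sin(5x))
  Then ln(L) = lim(x→0) [exponent × ln(base)]
  Evaluate using L'Hôpital or standard limits, then exponentiate.
  L = 1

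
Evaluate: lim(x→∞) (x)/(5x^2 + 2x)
This is an ∞/∞ indeterminate form.

Apply L'Hôpital's rule: differentiate numerator and denominator separately.
  f(x) = x   ⇒   f'(x) = 1
  g(x) = 5·x^2 + 2·x   ⇒   g'(x) = 10·x + 2
  lim(x→∞) f'(x)/g'(x) = lim(x→∞) (1)/(10·x + 2)
  = 0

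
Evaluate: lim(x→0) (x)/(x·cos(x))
This is a 0/0 indeterminate form.

Apply L'Hôpital's rule: differentiate numerator and denominator separately.
  f(x) = x   ⇒   f'(x) = 1
  g(x) = x·cos(x)   ⇒   g'(x) = -x·sin(x) + cos(x)
  lim(x→0) f'(x)/g'(x) = lim(x→0) (1)/(-x·sin(x) + cos(x))
  = 1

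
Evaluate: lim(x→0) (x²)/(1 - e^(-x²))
This is a 0/0 indeterminate form.

Apply L'Hôpital's rule: differentiate numerator and denominator separately.
  f(x) = x^2   ⇒   f'(x) = 2·x
  g(x) = 1 - e^(-x^2)   ⇒   g'(x) = 2·x·e^(-x^2)
  lim(x→0) f'(x)/g'(x) = lim(x→0) (2·x)/(2·x·e^(-x^2))
  = 1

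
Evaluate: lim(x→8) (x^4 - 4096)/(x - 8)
This is a standard limit.

Factor or rationalize the expression:
  lim(x→8) (x^4 - 4096)/(x - 8) = 2048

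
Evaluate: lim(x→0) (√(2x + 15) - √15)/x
This is a standard limit.

Factor or rationalize the expression:
  lim(x→0) (√(2x + 15) - √15)/x = sqrt(15)/15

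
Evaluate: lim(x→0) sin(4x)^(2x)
This is an exponential indeterminate form.

For exponential indeterminate forms, take the natural log:
  Let L = lim(x→0) sin(4x)^(2x)
  Then ln(L) = lim(x→0) [exponent × ln(base)]
  Evaluate using L'Hôpital or standard limits, then exponentiate.
  L = 1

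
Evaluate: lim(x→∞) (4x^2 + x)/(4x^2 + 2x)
This is an ∞/∞ indeterminate form.

Apply L'Hôpital's rule: differentiate numerator and denominator separately.
  f(x) = 4·x^2 + x   ⇒   f'(x) = 8·x + 1
  g(x) = 4·x^2 + 2·x   ⇒   g'(x) = 8·x + 2
  lim(x→∞) f'(x)/g'(x) = lim(x→∞) (8·x + 1)/(8·x + 2)
  = 1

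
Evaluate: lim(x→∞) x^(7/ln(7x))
This is an exponential indeterminate form.

For exponential indeterminate forms, take the natural log:
  Let L = lim(x→∞) x^(7/ln(7x))
  Then ln(L) = lim(x→∞) [exponent × ln(base)]
  Evaluate using L'Hôpital or standard limits, then exponentiate.
  L = e^(7)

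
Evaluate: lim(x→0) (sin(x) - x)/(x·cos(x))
This is a 0/0 indeterminate form.

Apply L'Hôpital's rule: differentiate numerator and denominator separately.
  f(x) = -x + sin(x)   ⇒   f'(x) = cos(x) - 1
  g(x) = x·cos(x)   ⇒   g'(x) = -x·sin(x) + cos(x)
  lim(x→0) f'(x)/g'(x) = lim(x→0) (cos(x) - 1)/(-x·sin(x) + cos(x))
  = 0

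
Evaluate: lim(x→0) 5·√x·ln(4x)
This is a 0·∞ indeterminate form.

Rewrite 0·∞ as a quotient (0/0 or ∞/∞ form), then apply L'Hôpital's rule:
  lim(x→0) 5·√x·ln(4x) = 0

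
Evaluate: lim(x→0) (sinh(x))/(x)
This is a 0/0 indeterminate form.

Apply L'Hôpital's rule: differentiate numerator and denominator separately.
  f(x) = sinh(x)   ⇒   f'(x) = cosh(x)
  g(x) = x   ⇒   g'(x) = 1
  lim(x→0) f'(x)/g'(x) = lim(x→0) (cosh(x))/(1)
  = 1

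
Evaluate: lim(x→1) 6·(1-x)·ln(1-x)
This is a 0·∞ indeterminate form.

Rewrite 0·∞ as a quotient (0/0 or ∞/∞ form), then apply L'Hôpital's rule:
  lim(x→1) 6·(1-x)·ln(1-x) = 0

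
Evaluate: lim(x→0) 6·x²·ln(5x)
This is a 0·∞ indeterminate form.

Rewrite 0·∞ as a quotient (0/0 or ∞/∞ form), then apply L'Hôpital's rule:
  lim(x→0) 6·x²·ln(5x) = 0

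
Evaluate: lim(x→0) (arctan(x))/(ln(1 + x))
This is a 0/0 indeterminate form.

Apply L'Hôpital's rule: differentiate numerator and denominator separately.
  f(x) = atan(x)   ⇒   f'(x) = 1/(x^2 + 1)
  g(x) = ln(x + 1)   ⇒   g'(x) = 1/(x + 1)
  lim(x→0) f'(x)/g'(x) = lim(x→0) (1/(x^2 + 1))/(1/(x + 1))
  = 1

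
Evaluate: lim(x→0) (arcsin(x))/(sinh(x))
This is a 0/0 indeterminate form.

Apply L'Hôpital's rule: differentiate numerator and denominator separately.
  f(x) = asin(x)   ⇒   f'(x) = 1/sqrt(1 - x^2)
  g(x) = sinh(x)   ⇒   g'(x) = cosh(x)
  lim(x→0) f'(x)/g'(x) = lim(x→0) (1/sqrt(1 - x^2))/(cosh(x))
  = 1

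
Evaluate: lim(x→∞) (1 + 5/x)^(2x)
This is an exponential indeterminate form.

For exponential indeterminate forms, take the natural log:
  Let L = lim(x→∞) (1 + 5/x)^(2x)
  Then ln(L) = lim(x→∞) [exponent × ln(base)]
  Evaluate using L'Hôpital or standard limits, then exponentiate.
  L = e^(10)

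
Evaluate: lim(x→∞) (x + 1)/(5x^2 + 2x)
This is an ∞/∞ indeterminate form.

Apply L'Hôpital's rule: differentiate numerator and denominator separately.
  f(x) = x + 1   ⇒   f'(x) = 1
  g(x) = 5·x^2 + 2·x   ⇒   g'(x) = 10·x + 2
  lim(x→∞) f'(x)/g'(x) = lim(x→∞) (1)/(10·x + 2)
  = 0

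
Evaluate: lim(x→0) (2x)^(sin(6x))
This is an exponential indeterminate form.

For exponential indeterminate forms, take the natural log:
  Let L = lim(x→0) (2x)^(sin(6x))
  Then ln(L) = lim(x→0) [exponent × ln(base)]
  Evaluate using L'Hôpital or standard limits, then exponentiate.
  L = 1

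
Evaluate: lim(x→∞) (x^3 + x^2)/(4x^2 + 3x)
This is an ∞/∞ indeterminate form.

Apply L'Hôpital's rule: differentiate numerator and denominator separately.
  f(x) = x^3 + x^2   ⇒   f'(x) = 3·x^2 + 2·x
  g(x) = 4·x^2 + 3·x   ⇒   g'(x) = 8·x + 3
  lim(x→∞) f'(x)/g'(x) = lim(x→∞) (3·x^2 + 2·x)/(8·x + 3)
  = ∞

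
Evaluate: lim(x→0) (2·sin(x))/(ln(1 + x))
This is a 0/0 indeterminate form.

Apply L'Hôpital's rule: differentiate numerator and denominator separately.
  f(x) = 2·sin(x)   ⇒   f'(x) = 2·cos(x)
  g(x) = ln(x + 1)   ⇒   g'(x) = 1/(x + 1)
  lim(x→0) f'(x)/g'(x) = lim(x→0) (2·cos(x))/(1/(x + 1))
  = 2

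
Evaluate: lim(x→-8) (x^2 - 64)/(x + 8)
This is a standard limit.

Factor or rationalize the expression:
  lim(x→-8) (x^2 - 64)/(x + 8) = -16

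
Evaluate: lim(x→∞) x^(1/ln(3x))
This is an exponential indeterminate form.

For exponential indeterminate forms, take the natural log:
  Let L = lim(x→∞) x^(1/ln(3x))
  Then ln(L) = lim(x→∞) [exponent × ln(base)]
  Evaluate using L'Hôpital or standard limits, then exponentiate.
  L = e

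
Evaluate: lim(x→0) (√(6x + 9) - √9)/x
This is a standard limit.

Factor or rationalize the expression:
  lim(x→0) (√(6x + 9) - √9)/x = 1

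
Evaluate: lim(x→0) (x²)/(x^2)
This is a 0/0 indeterminate form.

Apply L'Hôpital's rule: differentiate numerator and denominator separately.
  f(x) = x^2   ⇒   f'(x) = 2·x
  g(x) = x^2   ⇒   g'(x) = 2·x
  lim(x→0) f'(x)/g'(x) = lim(x→0) (2·x)/(2·x)
  = 1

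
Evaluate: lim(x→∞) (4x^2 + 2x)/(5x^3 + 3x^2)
This is an ∞/∞ indeterminate form.

Apply L'Hôpital's rule: differentiate numerator and denominator separately.
  f(x) = 4·x^2 + 2·x   ⇒   f'(x) = 8·x + 2
  g(x) = 5·x^3 + 3·x^2   ⇒   g'(x) = 15·x^2 + 6·x
  lim(x→∞) f'(x)/g'(x) = lim(x→∞) (8·x + 2)/(15·x^2 + 6·x)
  = 0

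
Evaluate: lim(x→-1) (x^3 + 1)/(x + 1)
This is a standard limit.

Factor or rationalize the expression:
  lim(x→-1) (x^3 + 1)/(x + 1) = 3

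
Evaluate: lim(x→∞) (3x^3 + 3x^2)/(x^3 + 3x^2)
This is an ∞/∞ indeterminate form.

Apply L'Hôpital's rule: differentiate numerator and denominator separately.
  f(x) = 3·x^3 + 3·x^2   ⇒   f'(x) = 9·x^2 + 6·x
  g(x) = x^3 + 3·x^2   ⇒   g'(x) = 3·x^2 + 6·x
  lim(x→∞) f'(x)/g'(x) = lim(x→∞) (9·x^2 + 6·x)/(3·x^2 + 6·x)
  = 3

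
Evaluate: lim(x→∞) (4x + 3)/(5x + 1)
This is an ∞/∞ indeterminate form.

Apply L'Hôpital's rule: differentiate numerator and denominator separately.
  f(x) = 4·x + 3   ⇒   f'(x) = 4
  g(x) = 5·x + 1   ⇒   g'(x) = 5
  lim(x→∞) f'(x)/g'(x) = lim(x→∞) (4)/(5)
  = 4/5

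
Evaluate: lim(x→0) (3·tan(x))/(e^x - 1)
This is a 0/0 indeterminate form.

Apply L'Hôpital's rule: differentiate numerator and denominator separately.
  f(x) = 3·tan(x)   ⇒   f'(x) = 3·tan(x)^2 + 3
  g(x) = e^(x) - 1   ⇒   g'(x) = e^(x)
  lim(x→0) f'(x)/g'(x) = lim(x→0) (3·tan(x)^2 + 3)/(e^(x))
  = 3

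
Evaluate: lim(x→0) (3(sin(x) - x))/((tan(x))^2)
This is a 0/0 indeterminate form.

Apply L'Hôpital's rule: differentiate numerator and denominator separately.
  f(x) = -3·x + 3·sin(x)   ⇒   f'(x) = 3·cos(x) - 3
  g(x) = tan(x)^2   ⇒   g'(x) = (2·tan(x)^2 + 2)·tan(x)
  lim(x→0) f'(x)/g'(x) = lim(x→0) (3·cos(x) - 3)/((2·tan(x)^2 + 2)·tan(x))
  = 0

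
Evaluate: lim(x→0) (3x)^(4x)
This is an exponential indeterminate form.

For exponential indeterminate forms, take the natural log:
  Let L = lim(x→0) (3x)^(4x)
  Then ln(L) = lim(x→0) [exponent × ln(base)]
  Evaluate using L'Hôpital or standard limits, then exponentiate.
  L = 1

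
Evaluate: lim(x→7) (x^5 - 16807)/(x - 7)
This is a standard limit.

Factor or rationalize the expression:
  lim(x→7) (x^5 - 16807)/(x - 7) = 12005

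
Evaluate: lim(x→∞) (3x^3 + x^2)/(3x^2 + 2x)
This is an ∞/∞ indeterminate form.

Apply L'Hôpital's rule: differentiate numerator and denominator separately.
  f(x) = 3·x^3 + x^2   ⇒   f'(x) = 9·x^2 + 2·x
  g(x) = 3·x^2 + 2·x   ⇒   g'(x) = 6·x + 2
  lim(x→∞) f'(x)/g'(x) = lim(x→∞) (9·x^2 + 2·x)/(6·x + 2)
  = ∞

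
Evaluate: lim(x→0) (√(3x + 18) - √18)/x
This is a standard limit.

Factor or rationalize the expression:
  lim(x→0) (√(3x + 18) - √18)/x = sqrt(2)/4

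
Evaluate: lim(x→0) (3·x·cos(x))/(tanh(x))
This is a 0/0 indeterminate form.

Apply L'Hôpital's rule: differentiate numerator and denominator separately.
  f(x) = 3·x·cos(x)   ⇒   f'(x) = -3·x·sin(x) + 3·cos(x)
  g(x) = tanh(x)   ⇒   g'(x) = 1 - tanh(x)^2
  lim(x→0) f'(x)/g'(x) = lim(x→0) (-3·x·sin(x) + 3·cos(x))/(1 - tanh(x)^2)
  = 3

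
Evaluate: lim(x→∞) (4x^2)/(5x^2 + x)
This is an ∞/∞ indeterminate form.

Apply L'Hôpital's rule: differentiate numerator and denominator separately.
  f(x) = 4·x^2   ⇒   f'(x) = 8·x
  g(x) = 5·x^2 + x   ⇒   g'(x) = 10·x + 1
  lim(x→∞) f'(x)/g'(x) = lim(x→∞) (8·x)/(10·x + 1)
  = 4/5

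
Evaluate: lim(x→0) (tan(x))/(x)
This is a 0/0 indeterminate form.

Apply L'Hôpital's rule: differentiate numerator and denominator separately.
  f(x) = tan(x)   ⇒   f'(x) = tan(x)^2 + 1
  g(x) = x   ⇒   g'(x) = 1
  lim(x→0) f'(x)/g'(x) = lim(x→0) (tan(x)^2 + 1)/(1)
  = 1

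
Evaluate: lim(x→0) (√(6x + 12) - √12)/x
This is a standard limit.

Factor or rationalize the expression:
  lim(x→0) (√(6x + 12) - √12)/x = sqrt(3)/2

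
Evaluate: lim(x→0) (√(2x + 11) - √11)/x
This is a standard limit.

Factor or rationalize the expression:
  lim(x→0) (√(2x + 11) - √11)/x = sqrt(11)/11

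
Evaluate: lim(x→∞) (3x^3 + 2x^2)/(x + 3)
This is an ∞/∞ indeterminate form.

Apply L'Hôpital's rule: differentiate numerator and denominator separately.
  f(x) = 3·x^3 + 2·x^2   ⇒   f'(x) = 9·x^2 + 4·x
  g(x) = x + 3   ⇒   g'(x) = 1
  lim(x→∞) f'(x)/g'(x) = lim(x→∞) (9·x^2 + 4·x)/(1)
  = ∞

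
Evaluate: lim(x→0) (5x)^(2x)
This is an exponential indeterminate form.

For exponential indeterminate forms, take the natural log:
  Let L = lim(x→0) (5x)^(2x)
  Then ln(L) = lim(x→0) [exponent × ln(base)]
  Evaluate using L'Hôpital or standard limits, then exponentiate.
  L = 1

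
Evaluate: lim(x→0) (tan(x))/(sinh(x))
This is a 0/0 indeterminate form.

Apply L'Hôpital's rule: differentiate numerator and denominator separately.
  f(x) = tan(x)   ⇒   f'(x) = tan(x)^2 + 1
  g(x) = sinh(x)   ⇒   g'(x) = cosh(x)
  lim(x→0) f'(x)/g'(x) = lim(x→0) (tan(x)^2 + 1)/(cosh(x))
  = 1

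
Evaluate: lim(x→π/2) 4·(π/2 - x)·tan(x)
This is a 0·∞ indeterminate form.

Rewrite 0·∞ as a quotient (0/0 or ∞/∞ form), then apply L'Hôpital's rule:
  lim(x→π/2) 4·(π/2 - x)·tan(x) = 4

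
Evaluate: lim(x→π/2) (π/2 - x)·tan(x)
This is a 0·∞ indeterminate form.

Rewrite 0·∞ as a quotient (0/0 or ∞/∞ form), then apply L'Hôpital's rule:
  lim(x→π/2) (π/2 - x)·tan(x) = 1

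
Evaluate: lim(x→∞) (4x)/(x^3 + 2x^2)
This is an ∞/∞ indeterminate form.

Apply L'Hôpital's rule: differentiate numerator and denominator separately.
  f(x) = 4·x   ⇒   f'(x) = 4
  g(x) = x^3 + 2·x^2   ⇒   g'(x) = 3·x^2 + 4·x
  lim(x→∞) f'(x)/g'(x) = lim(x→∞) (4)/(3·x^2 + 4·x)
  = 0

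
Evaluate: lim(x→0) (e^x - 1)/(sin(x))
This is a 0/0 indeterminate form.

Apply L'Hôpital's rule: differentiate numerator and denominator separately.
  f(x) = e^(x) - 1   ⇒   f'(x) = e^(x)
  g(x) = sin(x)   ⇒   g'(x) = cos(x)
  lim(x→0) f'(x)/g'(x) = lim(x→0) (e^(x))/(cos(x))
  = 1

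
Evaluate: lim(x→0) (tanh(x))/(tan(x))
This is a 0/0 indeterminate form.

Apply L'Hôpital's rule: differentiate numerator and denominator separately.
  f(x) = tanh(x)   ⇒   f'(x) = 1 - tanh(x)^2
  g(x) = tan(x)   ⇒   g'(x) = tan(x)^2 + 1
  lim(x→0) f'(x)/g'(x) = lim(x→0) (1 - tanh(x)^2)/(tan(x)^2 + 1)
  = 1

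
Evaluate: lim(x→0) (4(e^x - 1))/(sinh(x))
This is a 0/0 indeterminate form.

Apply L'Hôpital's rule: differentiate numerator and denominator separately.
  f(x) = 4·e^(x) - 4   ⇒   f'(x) = 4·e^(x)
  g(x) = sinh(x)   ⇒   g'(x) = cosh(x)
  lim(x→0) f'(x)/g'(x) = lim(x→0) (4·e^(x))/(cosh(x))
  = 4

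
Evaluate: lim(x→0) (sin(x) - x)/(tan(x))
This is a 0/0 indeterminate form.

Apply L'Hôpital's rule: differentiate numerator and denominator separately.
  f(x) = -x + sin(x)   ⇒   f'(x) = cos(x) - 1
  g(x) = tan(x)   ⇒   g'(x) = tan(x)^2 + 1
  lim(x→0) f'(x)/g'(x) = lim(x→0) (cos(x) - 1)/(tan(x)^2 + 1)
  = 0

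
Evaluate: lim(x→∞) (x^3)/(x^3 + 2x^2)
This is an ∞/∞ indeterminate form.

Apply L'Hôpital's rule: differentiate numerator and denominator separately.
  f(x) = x^3   ⇒   f'(x) = 3·x^2
  g(x) = x^3 + 2·x^2   ⇒   g'(x) = 3·x^2 + 4·x
  lim(x→∞) f'(x)/g'(x) = lim(x→∞) (3·x^2)/(3·x^2 + 4·x)
  = 1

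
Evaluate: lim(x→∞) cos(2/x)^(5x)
This is an exponential indeterminate form.

For exponential indeterminate forms, take the natural log:
  Let L = lim(x→∞) cos(2/x)^(5x)
  Then ln(L) = lim(x→∞) [exponent × ln(base)]
  Evaluate using L'Hôpital or standard limits, then exponentiate.
  L = 1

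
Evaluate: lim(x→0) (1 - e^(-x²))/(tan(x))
This is a 0/0 indeterminate form.

Apply L'Hôpital's rule: differentiate numerator and denominator separately.
  f(x) = 1 - e^(-x^2)   ⇒   f'(x) = 2·x·e^(-x^2)
  g(x) = tan(x)   ⇒   g'(x) = tan(x)^2 + 1
  lim(x→0) f'(x)/g'(x) = lim(x→0) (2·x·e^(-x^2))/(tan(x)^2 + 1)
  = 0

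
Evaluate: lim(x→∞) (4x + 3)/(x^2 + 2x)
This is an ∞/∞ indeterminate form.

Apply L'Hôpital's rule: differentiate numerator and denominator separately.
  f(x) = 4·x + 3   ⇒   f'(x) = 4
  g(x) = x^2 + 2·x   ⇒   g'(x) = 2·x + 2
  lim(x→∞) f'(x)/g'(x) = lim(x→∞) (4)/(2·x + 2)
  = 0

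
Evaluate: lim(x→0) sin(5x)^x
This is an exponential indeterminate form.

For exponential indeterminate forms, take the natural log:
  Let L = lim(x→0) sin(5x)^x
  Then ln(L) = lim(x→0) [exponent × ln(base)]
  Evaluate using L'Hôpital or standard limits, then exponentiate.
  L = 1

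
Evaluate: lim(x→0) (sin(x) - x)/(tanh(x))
This is a 0/0 indeterminate form.

Apply L'Hôpital's rule: differentiate numerator and denominator separately.
  f(x) = -x + sin(x)   ⇒   f'(x) = cos(x) - 1
  g(x) = tanh(x)   ⇒   g'(x) = 1 - tanh(x)^2
  lim(x→0) f'(x)/g'(x) = lim(x→0) (cos(x) - 1)/(1 - tanh(x)^2)
  = 0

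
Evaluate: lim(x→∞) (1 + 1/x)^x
This is an exponential indeterminate form.

For exponential indeterminate forms, take the natural log:
  Let L = lim(x→∞) (1 + 1/x)^x
  Then ln(L) = lim(x→∞) [exponent × ln(base)]
  Evaluate using L'Hôpital or standard limits, then exponentiate.
  L = e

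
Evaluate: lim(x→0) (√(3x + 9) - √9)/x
This is a standard limit.

Factor or rationalize the expression:
  lim(x→0) (√(3x + 9) - √9)/x = 1/2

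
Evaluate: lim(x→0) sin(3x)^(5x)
This is an exponential indeterminate form.

For exponential indeterminate forms, take the natural log:
  Let L = lim(x→0) sin(3x)^(5x)
  Then ln(L) = lim(x→0) [exponent × ln(base)]
  Evaluate using L'Hôpital or standard limits, then exponentiate.
  L = 1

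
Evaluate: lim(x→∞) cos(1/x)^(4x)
This is an exponential indeterminate form.

For exponential indeterminate forms, take the natural log:
  Let L = lim(x→∞) cos(1/x)^(4x)
  Then ln(L) = lim(x→∞) [exponent × ln(base)]
  Evaluate using L'Hôpital or standard limits, then exponentiate.
  L = 1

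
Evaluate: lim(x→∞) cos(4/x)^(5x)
This is an exponential indeterminate form.

For exponential indeterminate forms, take the natural log:
  Let L = lim(x→∞) cos(4/x)^(5x)
  Then ln(L) = lim(x→∞) [exponent × ln(base)]
  Evaluate using L'Hôpital or standard limits, then exponentiate.
  L = 1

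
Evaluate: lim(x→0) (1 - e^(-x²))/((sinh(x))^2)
This is a 0/0 indeterminate form.

Apply L'Hôpital's rule: differentiate numerator and denominator separately.
  f(x) = 1 - e^(-x^2)   ⇒   f'(x) = 2·x·e^(-x^2)
  g(x) = sinh(x)^2   ⇒   g'(x) = 2·sinh(x)·cosh(x)
  lim(x→0) f'(x)/g'(x) = lim(x→0) (2·x·e^(-x^2))/(2·sinh(x)·cosh(x))
  = 1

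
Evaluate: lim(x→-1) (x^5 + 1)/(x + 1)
This is a standard limit.

Factor or rationalize the expression:
  lim(x→-1) (x^5 + 1)/(x + 1) = 5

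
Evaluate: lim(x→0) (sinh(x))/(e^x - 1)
This is a 0/0 indeterminate form.

Apply L'Hôpital's rule: differentiate numerator and denominator separately.
  f(x) = sinh(x)   ⇒   f'(x) = cosh(x)
  g(x) = e^(x) - 1   ⇒   g'(x) = e^(x)
  lim(x→0) f'(x)/g'(x) = lim(x→0) (cosh(x))/(e^(x))
  = 1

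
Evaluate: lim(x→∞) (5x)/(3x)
This is an ∞/∞ indeterminate form.

Apply L'Hôpital's rule: differentiate numerator and denominator separately.
  f(x) = 5·x   ⇒   f'(x) = 5
  g(x) = 3·x   ⇒   g'(x) = 3
  lim(x→∞) f'(x)/g'(x) = lim(x→∞) (5)/(3)
  = 5/3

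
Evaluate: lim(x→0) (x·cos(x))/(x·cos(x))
This is a 0/0 indeterminate form.

Apply L'Hôpital's rule: differentiate numerator and denominator separately.
  f(x) = x·cos(x)   ⇒   f'(x) = -x·sin(x) + cos(x)
  g(x) = x·cos(x)   ⇒   g'(x) = -x·sin(x) + cos(x)
  lim(x→0) f'(x)/g'(x) = lim(x→0) (-x·sin(x) + cos(x))/(-x·sin(x) + cos(x))
  = 1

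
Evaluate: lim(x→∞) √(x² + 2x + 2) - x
This is an ∞-∞ indeterminate form.

Combine fractions or rationalize to convert ∞-∞ to 0/0 form:
  lim(x→∞) √(x² + 2x + 2) - x = 1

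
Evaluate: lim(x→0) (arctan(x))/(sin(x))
This is a 0/0 indeterminate form.

Apply L'Hôpital's rule: differentiate numerator and denominator separately.
  f(x) = atan(x)   ⇒   f'(x) = 1/(x^2 + 1)
  g(x) = sin(x)   ⇒   g'(x) = cos(x)
  lim(x→0) f'(x)/g'(x) = lim(x→0) (1/(x^2 + 1))/(cos(x))
  = 1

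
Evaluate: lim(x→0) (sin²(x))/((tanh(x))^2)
This is a 0/0 indeterminate form.

Apply L'Hôpital's rule: differentiate numerator and denominator separately.
  f(x) = sin(x)^2   ⇒   f'(x) = 2·sin(x)·cos(x)
  g(x) = tanh(x)^2   ⇒   g'(x) = (2 - 2·tanh(x)^2)·tanh(x)
  lim(x→0) f'(x)/g'(x) = lim(x→0) (2·sin(x)·cos(x))/((2 - 2·tanh(x)^2)·tanh(x))
  = 1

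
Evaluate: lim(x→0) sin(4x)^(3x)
This is an exponential indeterminate form.

For exponential indeterminate forms, take the natural log:
  Let L = lim(x→0) sin(4x)^(3x)
  Then ln(L) = lim(x→0) [exponent × ln(base)]
  Evaluate using L'Hôpital or standard limits, then exponentiate.
  L = 1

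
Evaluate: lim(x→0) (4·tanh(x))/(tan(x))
This is a 0/0 indeterminate form.

Apply L'Hôpital's rule: differentiate numerator and denominator separately.
  f(x) = 4·tanh(x)   ⇒   f'(x) = 4 - 4·tanh(x)^2
  g(x) = tan(x)   ⇒   g'(x) = tan(x)^2 + 1
  lim(x→0) f'(x)/g'(x) = lim(x→0) (4 - 4·tanh(x)^2)/(tan(x)^2 + 1)
  = 4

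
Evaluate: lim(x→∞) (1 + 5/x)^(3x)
This is an exponential indeterminate form.

For exponential indeterminate forms, take the natural log:
  Let L = lim(x→∞) (1 + 5/x)^(3x)
  Then ln(L) = lim(x→∞) [exponent × ln(base)]
  Evaluate using L'Hôpital or standard limits, then exponentiate.
  L = e^(15)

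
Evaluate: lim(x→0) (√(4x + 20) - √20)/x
This is a standard limit.

Factor or rationalize the expression:
  lim(x→0) (√(4x + 20) - √20)/x = sqrt(5)/5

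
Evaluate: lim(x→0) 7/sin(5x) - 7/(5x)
This is an ∞-∞ indeterminate form.

Combine fractions or rationalize to convert ∞-∞ to 0/0 form:
  lim(x→0) 7/sin(5x) - 7/(5x) = 0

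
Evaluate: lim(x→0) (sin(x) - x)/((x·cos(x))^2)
This is a 0/0 indeterminate form.

Apply L'Hôpital's rule: differentiate numerator and denominator separately.
  f(x) = -x + sin(x)   ⇒   f'(x) = cos(x) - 1
  g(x) = x^2·cos(x)^2   ⇒   g'(x) = -2·x^2·sin(x)·cos(x) + 2·x·cos(x)^2
  lim(x→0) f'(x)/g'(x) = lim(x→0) (cos(x) - 1)/(-2·x^2·sin(x)·cos(x) + 2·x·cos(x)^2)
  = 0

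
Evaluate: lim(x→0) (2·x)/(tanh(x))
This is a 0/0 indeterminate form.

Apply L'Hôpital's rule: differentiate numerator and denominator separately.
  f(x) = 2·x   ⇒   f'(x) = 2
  g(x) = tanh(x)   ⇒   g'(x) = 1 - tanh(x)^2
  lim(x→0) f'(x)/g'(x) = lim(x→0) (2)/(1 - tanh(x)^2)
  = 2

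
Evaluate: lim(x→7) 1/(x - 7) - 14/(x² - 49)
This is an ∞-∞ indeterminate form.

Combine fractions or rationalize to convert ∞-∞ to 0/0 form:
  lim(x→7) 1/(x - 7) - 14/(x² - 49) = 1/14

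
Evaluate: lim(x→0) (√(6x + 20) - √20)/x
This is a standard limit.

Factor or rationalize the expression:
  lim(x→0) (√(6x + 20) - √20)/x = 3·sqrt(5)/10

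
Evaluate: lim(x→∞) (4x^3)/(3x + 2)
This is an ∞/∞ indeterminate form.

Apply L'Hôpital's rule: differentiate numerator and denominator separately.
  f(x) = 4·x^3   ⇒   f'(x) = 12·x^2
  g(x) = 3·x + 2   ⇒   g'(x) = 3
  lim(x→∞) f'(x)/g'(x) = lim(x→∞) (12·x^2)/(3)
  = ∞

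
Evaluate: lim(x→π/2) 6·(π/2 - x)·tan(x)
This is a 0·∞ indeterminate form.

Rewrite 0·∞ as a quotient (0/0 or ∞/∞ form), then apply L'Hôpital's rule:
  lim(x→π/2) 6·(π/2 - x)·tan(x) = 6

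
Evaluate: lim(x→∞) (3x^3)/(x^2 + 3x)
This is an ∞/∞ indeterminate form.

Apply L'Hôpital's rule: differentiate numerator and denominator separately.
  f(x) = 3·x^3   ⇒   f'(x) = 9·x^2
  g(x) = x^2 + 3·x   ⇒   g'(x) = 2·x + 3
  lim(x→∞) f'(x)/g'(x) = lim(x→∞) (9·x^2)/(2·x + 3)
  = ∞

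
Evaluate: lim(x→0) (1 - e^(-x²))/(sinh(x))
This is a 0/0 indeterminate form.

Apply L'Hôpital's rule: differentiate numerator and denominator separately.
  f(x) = 1 - e^(-x^2)   ⇒   f'(x) = 2·x·e^(-x^2)
  g(x) = sinh(x)   ⇒   g'(x) = cosh(x)
  lim(x→0) f'(x)/g'(x) = lim(x→0) (2·x·e^(-x^2))/(cosh(x))
  = 0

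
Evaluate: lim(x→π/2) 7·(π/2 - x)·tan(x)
This is a 0·∞ indeterminate form.

Rewrite 0·∞ as a quotient (0/0 or ∞/∞ form), then apply L'Hôpital's rule:
  lim(x→π/2) 7·(π/2 - x)·tan(x) = 7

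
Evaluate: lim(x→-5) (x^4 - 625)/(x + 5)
This is a standard limit.

Factor or rationalize the expression:
  lim(x→-5) (x^4 - 625)/(x + 5) = -500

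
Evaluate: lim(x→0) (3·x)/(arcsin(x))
This is a 0/0 indeterminate form.

Apply L'Hôpital's rule: differentiate numerator and denominator separately.
  f(x) = 3·x   ⇒   f'(x) = 3
  g(x) = asin(x)   ⇒   g'(x) = 1/sqrt(1 - x^2)
  lim(x→0) f'(x)/g'(x) = lim(x→0) (3)/(1/sqrt(1 - x^2))
  = 3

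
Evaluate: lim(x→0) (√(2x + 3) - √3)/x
This is a standard limit.

Factor or rationalize the expression:
  lim(x→0) (√(2x + 3) - √3)/x = sqrt(3)/3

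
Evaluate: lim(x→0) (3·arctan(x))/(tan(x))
This is a 0/0 indeterminate form.

Apply L'Hôpital's rule: differentiate numerator and denominator separately.
  f(x) = 3·atan(x)   ⇒   f'(x) = 3/(x^2 + 1)
  g(x) = tan(x)   ⇒   g'(x) = tan(x)^2 + 1
  lim(x→0) f'(x)/g'(x) = lim(x→0) (3/(x^2 + 1))/(tan(x)^2 + 1)
  = 3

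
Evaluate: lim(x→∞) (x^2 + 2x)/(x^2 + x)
This is an ∞/∞ indeterminate form.

Apply L'Hôpital's rule: differentiate numerator and denominator separately.
  f(x) = x^2 + 2·x   ⇒   f'(x) = 2·x + 2
  g(x) = x^2 + x   ⇒   g'(x) = 2·x + 1
  lim(x→∞) f'(x)/g'(x) = lim(x→∞) (2·x + 2)/(2·x + 1)
  = 1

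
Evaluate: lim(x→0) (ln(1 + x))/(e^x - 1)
This is a 0/0 indeterminate form.

Apply L'Hôpital's rule: differentiate numerator and denominator separately.
  f(x) = ln(x + 1)   ⇒   f'(x) = 1/(x + 1)
  g(x) = e^(x) - 1   ⇒   g'(x) = e^(x)
  lim(x→0) f'(x)/g'(x) = lim(x→0) (1/(x + 1))/(e^(x))
  = 1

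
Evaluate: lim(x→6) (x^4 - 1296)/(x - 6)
This is a standard limit.

Factor or rationalize the expression:
  lim(x→6) (x^4 - 1296)/(x - 6) = 864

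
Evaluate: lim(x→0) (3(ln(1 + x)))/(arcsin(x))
This is a 0/0 indeterminate form.

Apply L'Hôpital's rule: differentiate numerator and denominator separately.
  f(x) = 3·ln(x + 1)   ⇒   f'(x) = 3/(x + 1)
  g(x) = asin(x)   ⇒   g'(x) = 1/sqrt(1 - x^2)
  lim(x→0) f'(x)/g'(x) = lim(x→0) (3/(x + 1))/(1/sqrt(1 - x^2))
  = 3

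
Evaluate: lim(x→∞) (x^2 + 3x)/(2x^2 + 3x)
This is an ∞/∞ indeterminate form.

Apply L'Hôpital's rule: differentiate numerator and denominator separately.
  f(x) = x^2 + 3·x   ⇒   f'(x) = 2·x + 3
  g(x) = 2·x^2 + 3·x   ⇒   g'(x) = 4·x + 3
  lim(x→∞) f'(x)/g'(x) = lim(x→∞) (2·x + 3)/(4·x + 3)
  = 1/2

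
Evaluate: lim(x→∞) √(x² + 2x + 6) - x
This is an ∞-∞ indeterminate form.

Combine fractions or rationalize to convert ∞-∞ to 0/0 form:
  lim(x→∞) √(x² + 2x + 6) - x = 1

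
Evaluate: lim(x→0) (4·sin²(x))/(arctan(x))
This is a 0/0 indeterminate form.

Apply L'Hôpital's rule: differentiate numerator and denominator separately.
  f(x) = 4·sin(x)^2   ⇒   f'(x) = 8·sin(x)·cos(x)
  g(x) = atan(x)   ⇒   g'(x) = 1/(x^2 + 1)
  lim(x→0) f'(x)/g'(x) = lim(x→0) (8·sin(x)·cos(x))/(1/(x^2 + 1))
  = 0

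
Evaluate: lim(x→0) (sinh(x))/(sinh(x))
This is a 0/0 indeterminate form.

Apply L'Hôpital's rule: differentiate numerator and denominator separately.
  f(x) = sinh(x)   ⇒   f'(x) = cosh(x)
  g(x) = sinh(x)   ⇒   g'(x) = cosh(x)
  lim(x→0) f'(x)/g'(x) = lim(x→0) (cosh(x))/(cosh(x))
  = 1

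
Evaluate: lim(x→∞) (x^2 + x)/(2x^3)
This is an ∞/∞ indeterminate form.

Apply L'Hôpital's rule: differentiate numerator and denominator separately.
  f(x) = x^2 + x   ⇒   f'(x) = 2·x + 1
  g(x) = 2·x^3   ⇒   g'(x) = 6·x^2
  lim(x→∞) f'(x)/g'(x) = lim(x→∞) (2·x + 1)/(6·x^2)
  = 0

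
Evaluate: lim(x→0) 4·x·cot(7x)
This is a 0·∞ indeterminate form.

Rewrite 0·∞ as a quotient (0/0 or ∞/∞ form), then apply L'Hôpital's rule:
  lim(x→0) 4·x·cot(7x) = 4/7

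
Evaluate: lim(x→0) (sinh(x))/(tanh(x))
This is a 0/0 indeterminate form.

Apply L'Hôpital's rule: differentiate numerator and denominator separately.
  f(x) = sinh(x)   ⇒   f'(x) = cosh(x)
  g(x) = tanh(x)   ⇒   g'(x) = 1 - tanh(x)^2
  lim(x→0) f'(x)/g'(x) = lim(x→0) (cosh(x))/(1 - tanh(x)^2)
  = 1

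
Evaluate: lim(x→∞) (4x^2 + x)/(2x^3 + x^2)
This is an ∞/∞ indeterminate form.

Apply L'Hôpital's rule: differentiate numerator and denominator separately.
  f(x) = 4·x^2 + x   ⇒   f'(x) = 8·x + 1
  g(x) = 2·x^3 + x^2   ⇒   g'(x) = 6·x^2 + 2·x
  lim(x→∞) f'(x)/g'(x) = lim(x→∞) (8·x + 1)/(6·x^2 + 2·x)
  = 0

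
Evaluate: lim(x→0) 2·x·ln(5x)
This is a 0·∞ indeterminate form.

Rewrite 0·∞ as a quotient (0/0 or ∞/∞ form), then apply L'Hôpital's rule:
  lim(x→0) 2·x·ln(5x) = 0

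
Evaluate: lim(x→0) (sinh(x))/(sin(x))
This is a 0/0 indeterminate form.

Apply L'Hôpital's rule: differentiate numerator and denominator separately.
  f(x) = sinh(x)   ⇒   f'(x) = cosh(x)
  g(x) = sin(x)   ⇒   g'(x) = cos(x)
  lim(x→0) f'(x)/g'(x) = lim(x→0) (cosh(x))/(cos(x))
  = 1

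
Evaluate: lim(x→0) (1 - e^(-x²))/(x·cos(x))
This is a 0/0 indeterminate form.

Apply L'Hôpital's rule: differentiate numerator and denominator separately.
  f(x) = 1 - e^(-x^2)   ⇒   f'(x) = 2·x·e^(-x^2)
  g(x) = x·cos(x)   ⇒   g'(x) = -x·sin(x) + cos(x)
  lim(x→0) f'(x)/g'(x) = lim(x→0) (2·x·e^(-x^2))/(-x·sin(x) + cos(x))
  = 0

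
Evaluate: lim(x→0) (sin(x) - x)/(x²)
This is a 0/0 indeterminate form.

Apply L'Hôpital's rule: differentiate numerator and denominator separately.
  f(x) = -x + sin(x)   ⇒   f'(x) = cos(x) - 1
  g(x) = x^2   ⇒   g'(x) = 2·x
  lim(x→0) f'(x)/g'(x) = lim(x→0) (cos(x) - 1)/(2·x)
  = 0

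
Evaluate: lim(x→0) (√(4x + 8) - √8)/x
This is a standard limit.

Factor or rationalize the expression:
  lim(x→0) (√(4x + 8) - √8)/x = sqrt(2)/2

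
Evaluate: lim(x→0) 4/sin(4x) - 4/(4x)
This is an ∞-∞ indeterminate form.

Combine fractions or rationalize to convert ∞-∞ to 0/0 form:
  lim(x→0) 4/sin(4x) - 4/(4x) = 0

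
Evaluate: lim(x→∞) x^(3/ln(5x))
This is an exponential indeterminate form.

For exponential indeterminate forms, take the natural log:
  Let L = lim(x→∞) x^(3/ln(5x))
  Then ln(L) = lim(x→∞) [exponent × ln(base)]
  Evaluate using L'Hôpital or standard limits, then exponentiate.
  L = e^(3)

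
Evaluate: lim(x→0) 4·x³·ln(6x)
This is a 0·∞ indeterminate form.

Rewrite 0·∞ as a quotient (0/0 or ∞/∞ form), then apply L'Hôpital's rule:
  lim(x→0) 4·x³·ln(6x) = 0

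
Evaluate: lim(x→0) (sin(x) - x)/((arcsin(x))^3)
This is a 0/0 indeterminate form.

Apply L'Hôpital's rule: differentiate numerator and denominator separately.
  f(x) = -x + sin(x)   ⇒   f'(x) = cos(x) - 1
  g(x) = asin(x)^3   ⇒   g'(x) = 3·asin(x)^2/sqrt(1 - x^2)
  lim(x→0) f'(x)/g'(x) = lim(x→0) (cos(x) - 1)/(3·asin(x)^2/sqrt(1 - x^2))
  = -1/6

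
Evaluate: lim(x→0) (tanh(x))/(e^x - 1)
This is a 0/0 indeterminate form.

Apply L'Hôpital's rule: differentiate numerator and denominator separately.
  f(x) = tanh(x)   ⇒   f'(x) = 1 - tanh(x)^2
  g(x) = e^(x) - 1   ⇒   g'(x) = e^(x)
  lim(x→0) f'(x)/g'(x) = lim(x→0) (1 - tanh(x)^2)/(e^(x))
  = 1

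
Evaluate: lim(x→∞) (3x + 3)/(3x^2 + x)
This is an ∞/∞ indeterminate form.

Apply L'Hôpital's rule: differentiate numerator and denominator separately.
  f(x) = 3·x + 3   ⇒   f'(x) = 3
  g(x) = 3·x^2 + x   ⇒   g'(x) = 6·x + 1
  lim(x→∞) f'(x)/g'(x) = lim(x→∞) (3)/(6·x + 1)
  = 0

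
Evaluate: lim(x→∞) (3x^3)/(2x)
This is an ∞/∞ indeterminate form.

Apply L'Hôpital's rule: differentiate numerator and denominator separately.
  f(x) = 3·x^3   ⇒   f'(x) = 9·x^2
  g(x) = 2·x   ⇒   g'(x) = 2
  lim(x→∞) f'(x)/g'(x) = lim(x→∞) (9·x^2)/(2)
  = ∞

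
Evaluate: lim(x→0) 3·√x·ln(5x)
This is a 0·∞ indeterminate form.

Rewrite 0·∞ as a quotient (0/0 or ∞/∞ form), then apply L'Hôpital's rule:
  lim(x→0) 3·√x·ln(5x) = 0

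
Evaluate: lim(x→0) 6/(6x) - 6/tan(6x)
This is an ∞-∞ indeterminate form.

Combine fractions or rationalize to convert ∞-∞ to 0/0 form:
  lim(x→0) 6/(6x) - 6/tan(6x) = 0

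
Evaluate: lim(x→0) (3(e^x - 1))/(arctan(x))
This is a 0/0 indeterminate form.

Apply L'Hôpital's rule: differentiate numerator and denominator separately.
  f(x) = 3·e^(x) - 3   ⇒   f'(x) = 3·e^(x)
  g(x) = atan(x)   ⇒   g'(x) = 1/(x^2 + 1)
  lim(x→0) f'(x)/g'(x) = lim(x→0) (3·e^(x))/(1/(x^2 + 1))
  = 3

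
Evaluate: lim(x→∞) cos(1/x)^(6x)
This is an exponential indeterminate form.

For exponential indeterminate forms, take the natural log:
  Let L = lim(x→∞) cos(1/x)^(6x)
  Then ln(L) = lim(x→∞) [exponent × ln(base)]
  Evaluate using L'Hôpital or standard limits, then exponentiate.
  L = 1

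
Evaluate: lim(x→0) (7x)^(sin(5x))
This is an exponential indeterminate form.

For exponential indeterminate forms, take the natural log:
  Let L = lim(x→0) (7x)^(sin(5x))
  Then ln(L) = lim(x→0) [exponent × ln(base)]
  Evaluate using L'Hôpital or standard limits, then exponentiate.
  L = 1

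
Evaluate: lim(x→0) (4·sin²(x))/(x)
This is a 0/0 indeterminate form.

Apply L'Hôpital's rule: differentiate numerator and denominator separately.
  f(x) = 4·sin(x)^2   ⇒   f'(x) = 8·sin(x)·cos(x)
  g(x) = x   ⇒   g'(x) = 1
  lim(x→0) f'(x)/g'(x) = lim(x→0) (8·sin(x)·cos(x))/(1)
  = 0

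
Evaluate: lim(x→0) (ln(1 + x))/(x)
This is a 0/0 indeterminate form.

Apply L'Hôpital's rule: differentiate numerator and denominator separately.
  f(x) = ln(x + 1)   ⇒   f'(x) = 1/(x + 1)
  g(x) = x   ⇒   g'(x) = 1
  lim(x→0) f'(x)/g'(x) = lim(x→0) (1/(x + 1))/(1)
  = 1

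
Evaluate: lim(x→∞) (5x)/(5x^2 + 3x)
This is an ∞/∞ indeterminate form.

Apply L'Hôpital's rule: differentiate numerator and denominator separately.
  f(x) = 5·x   ⇒   f'(x) = 5
  g(x) = 5·x^2 + 3·x   ⇒   g'(x) = 10·x + 3
  lim(x→∞) f'(x)/g'(x) = lim(x→∞) (5)/(10·x + 3)
  = 0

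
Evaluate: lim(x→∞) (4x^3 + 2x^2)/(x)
This is an ∞/∞ indeterminate form.

Apply L'Hôpital's rule: differentiate numerator and denominator separately.
  f(x) = 4·x^3 + 2·x^2   ⇒   f'(x) = 12·x^2 + 4·x
  g(x) = x   ⇒   g'(x) = 1
  lim(x→∞) f'(x)/g'(x) = lim(x→∞) (12·x^2 + 4·x)/(1)
  = ∞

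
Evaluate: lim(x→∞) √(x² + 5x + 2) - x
This is an ∞-∞ indeterminate form.

Combine fractions or rationalize to convert ∞-∞ to 0/0 form:
  lim(x→∞) √(x² + 5x + 2) - x = 5/2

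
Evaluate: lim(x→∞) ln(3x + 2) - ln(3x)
This is an ∞-∞ indeterminate form.

Combine fractions or rationalize to convert ∞-∞ to 0/0 form:
  lim(x→∞) ln(3x + 2) - ln(3x) = 0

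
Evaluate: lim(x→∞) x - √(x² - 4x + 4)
This is an ∞-∞ indeterminate form.

Combine fractions or rationalize to convert ∞-∞ to 0/0 form:
  lim(x→∞) x - √(x² - 4x + 4) = 2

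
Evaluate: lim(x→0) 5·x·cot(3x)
This is a 0·∞ indeterminate form.

Rewrite 0·∞ as a quotient (0/0 or ∞/∞ form), then apply L'Hôpital's rule:
  lim(x→0) 5·x·cot(3x) = 5/3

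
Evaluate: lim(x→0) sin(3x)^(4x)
This is an exponential indeterminate form.

For exponential indeterminate forms, take the natural log:
  Let L = lim(x→0) sin(3x)^(4x)
  Then ln(L) = lim(x→0) [exponent × ln(base)]
  Evaluate using L'Hôpital or standard limits, then exponentiate.
  L = 1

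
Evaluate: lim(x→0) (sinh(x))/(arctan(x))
This is a 0/0 indeterminate form.

Apply L'Hôpital's rule: differentiate numerator and denominator separately.
  f(x) = sinh(x)   ⇒   f'(x) = cosh(x)
  g(x) = atan(x)   ⇒   g'(x) = 1/(x^2 + 1)
  lim(x→0) f'(x)/g'(x) = lim(x→0) (cosh(x))/(1/(x^2 + 1))
  = 1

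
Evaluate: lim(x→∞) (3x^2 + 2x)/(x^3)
This is an ∞/∞ indeterminate form.

Apply L'Hôpital's rule: differentiate numerator and denominator separately.
  f(x) = 3·x^2 + 2·x   ⇒   f'(x) = 6·x + 2
  g(x) = x^3   ⇒   g'(x) = 3·x^2
  lim(x→∞) f'(x)/g'(x) = lim(x→∞) (6·x + 2)/(3·x^2)
  = 0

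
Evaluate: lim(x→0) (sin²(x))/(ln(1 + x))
This is a 0/0 indeterminate form.

Apply L'Hôpital's rule: differentiate numerator and denominator separately.
  f(x) = sin(x)^2   ⇒   f'(x) = 2·sin(x)·cos(x)
  g(x) = ln(x + 1)   ⇒   g'(x) = 1/(x + 1)
  lim(x→0) f'(x)/g'(x) = lim(x→0) (2·sin(x)·cos(x))/(1/(x + 1))
  = 0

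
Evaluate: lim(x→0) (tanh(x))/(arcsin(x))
This is a 0/0 indeterminate form.

Apply L'Hôpital's rule: differentiate numerator and denominator separately.
  f(x) = tanh(x)   ⇒   f'(x) = 1 - tanh(x)^2
  g(x) = asin(x)   ⇒   g'(x) = 1/sqrt(1 - x^2)
  lim(x→0) f'(x)/g'(x) = lim(x→0) (1 - tanh(x)^2)/(1/sqrt(1 - x^2))
  = 1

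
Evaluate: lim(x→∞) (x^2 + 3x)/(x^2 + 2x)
This is an ∞/∞ indeterminate form.

Apply L'Hôpital's rule: differentiate numerator and denominator separately.
  f(x) = x^2 + 3·x   ⇒   f'(x) = 2·x + 3
  g(x) = x^2 + 2·x   ⇒   g'(x) = 2·x + 2
  lim(x→∞) f'(x)/g'(x) = lim(x→∞) (2·x + 3)/(2·x + 2)
  = 1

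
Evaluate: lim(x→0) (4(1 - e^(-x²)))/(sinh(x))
This is a 0/0 indeterminate form.

Apply L'Hôpital's rule: differentiate numerator and denominator separately.
  f(x) = 4 - 4·e^(-x^2)   ⇒   f'(x) = 8·x·e^(-x^2)
  g(x) = sinh(x)   ⇒   g'(x) = cosh(x)
  lim(x→0) f'(x)/g'(x) = lim(x→0) (8·x·e^(-x^2))/(cosh(x))
  = 0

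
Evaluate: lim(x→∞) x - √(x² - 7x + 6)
This is an ∞-∞ indeterminate form.

Combine fractions or rationalize to convert ∞-∞ to 0/0 form:
  lim(x→∞) x - √(x² - 7x + 6) = 7/2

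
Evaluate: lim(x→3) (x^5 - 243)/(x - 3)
This is a standard limit.

Factor or rationalize the expression:
  lim(x→3) (x^5 - 243)/(x - 3) = 405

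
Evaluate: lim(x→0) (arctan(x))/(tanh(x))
This is a 0/0 indeterminate form.

Apply L'Hôpital's rule: differentiate numerator and denominator separately.
  f(x) = atan(x)   ⇒   f'(x) = 1/(x^2 + 1)
  g(x) = tanh(x)   ⇒   g'(x) = 1 - tanh(x)^2
  lim(x→0) f'(x)/g'(x) = lim(x→0) (1/(x^2 + 1))/(1 - tanh(x)^2)
  = 1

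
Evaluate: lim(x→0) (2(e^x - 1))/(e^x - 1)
This is a 0/0 indeterminate form.

Apply L'Hôpital's rule: differentiate numerator and denominator separately.
  f(x) = 2·e^(x) - 2   ⇒   f'(x) = 2·e^(x)
  g(x) = e^(x) - 1   ⇒   g'(x) = e^(x)
  lim(x→0) f'(x)/g'(x) = lim(x→0) (2·e^(x))/(e^(x))
  = 2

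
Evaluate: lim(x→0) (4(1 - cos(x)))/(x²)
This is a 0/0 indeterminate form.

Apply L'Hôpital's rule: differentiate numerator and denominator separately.
  f(x) = 4 - 4·cos(x)   ⇒   f'(x) = 4·sin(x)
  g(x) = x^2   ⇒   g'(x) = 2·x
  lim(x→0) f'(x)/g'(x) = lim(x→0) (4·sin(x))/(2·x)
  = 2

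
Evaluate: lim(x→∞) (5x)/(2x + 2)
This is an ∞/∞ indeterminate form.

Apply L'Hôpital's rule: differentiate numerator and denominator separately.
  f(x) = 5·x   ⇒   f'(x) = 5
  g(x) = 2·x + 2   ⇒   g'(x) = 2
  lim(x→∞) f'(x)/g'(x) = lim(x→∞) (5)/(2)
  = 5/2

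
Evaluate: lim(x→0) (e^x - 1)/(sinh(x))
This is a 0/0 indeterminate form.

Apply L'Hôpital's rule: differentiate numerator and denominator separately.
  f(x) = e^(x) - 1   ⇒   f'(x) = e^(x)
  g(x) = sinh(x)   ⇒   g'(x) = cosh(x)
  lim(x→0) f'(x)/g'(x) = lim(x→0) (e^(x))/(cosh(x))
  = 1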